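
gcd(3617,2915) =1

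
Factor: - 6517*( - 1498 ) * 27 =263586582  =  2^1*3^3*7^4*19^1 * 107^1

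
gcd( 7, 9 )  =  1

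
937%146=61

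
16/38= 8/19 =0.42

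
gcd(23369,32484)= 1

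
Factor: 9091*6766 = 2^1*17^1*199^1*9091^1 = 61509706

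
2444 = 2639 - 195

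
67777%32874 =2029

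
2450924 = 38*64498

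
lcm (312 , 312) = 312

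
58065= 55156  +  2909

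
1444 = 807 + 637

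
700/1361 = 700/1361 = 0.51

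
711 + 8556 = 9267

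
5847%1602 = 1041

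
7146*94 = 671724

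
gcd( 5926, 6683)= 1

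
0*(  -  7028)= 0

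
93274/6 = 15545 + 2/3 = 15545.67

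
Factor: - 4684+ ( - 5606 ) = -2^1*3^1*5^1 * 7^3 =- 10290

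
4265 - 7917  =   - 3652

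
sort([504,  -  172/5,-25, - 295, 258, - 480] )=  [ - 480,  -  295, - 172/5, - 25 , 258, 504]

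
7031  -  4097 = 2934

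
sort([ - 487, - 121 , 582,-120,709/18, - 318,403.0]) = [-487, - 318, - 121, - 120, 709/18, 403.0 , 582] 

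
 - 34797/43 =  - 810 + 33/43 = - 809.23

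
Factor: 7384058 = 2^1*11^1*23^1*14593^1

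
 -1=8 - 9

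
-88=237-325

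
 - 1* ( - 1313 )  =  1313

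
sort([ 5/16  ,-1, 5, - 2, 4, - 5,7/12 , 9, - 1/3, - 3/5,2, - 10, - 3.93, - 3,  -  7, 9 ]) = [ - 10, - 7 , - 5 , - 3.93,- 3, - 2, - 1, - 3/5, - 1/3,5/16, 7/12,2,4, 5, 9, 9]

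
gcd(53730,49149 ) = 9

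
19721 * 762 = 15027402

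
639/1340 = 639/1340 = 0.48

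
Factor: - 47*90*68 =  - 287640 = - 2^3*3^2*5^1*17^1*47^1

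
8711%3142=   2427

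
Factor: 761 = 761^1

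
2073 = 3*691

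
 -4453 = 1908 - 6361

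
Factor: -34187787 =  - 3^2 * 3798643^1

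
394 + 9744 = 10138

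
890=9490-8600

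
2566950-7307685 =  - 4740735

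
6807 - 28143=  -  21336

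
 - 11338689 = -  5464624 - 5874065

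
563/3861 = 563/3861 = 0.15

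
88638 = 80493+8145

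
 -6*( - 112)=672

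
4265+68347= 72612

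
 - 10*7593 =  - 75930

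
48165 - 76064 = - 27899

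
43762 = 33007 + 10755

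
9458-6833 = 2625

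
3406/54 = 63+ 2/27 = 63.07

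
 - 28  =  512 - 540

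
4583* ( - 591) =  - 2708553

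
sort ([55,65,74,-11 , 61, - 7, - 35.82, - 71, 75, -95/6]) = [-71,- 35.82, -95/6, - 11,-7, 55, 61,65,74,  75]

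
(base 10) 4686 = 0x124E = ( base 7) 16443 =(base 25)7cb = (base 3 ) 20102120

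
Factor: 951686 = 2^1 * 113^1*4211^1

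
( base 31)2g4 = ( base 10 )2422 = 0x976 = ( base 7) 10030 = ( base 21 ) 5a7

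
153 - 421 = - 268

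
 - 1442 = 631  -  2073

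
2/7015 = 2/7015 =0.00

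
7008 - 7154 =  - 146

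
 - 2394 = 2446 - 4840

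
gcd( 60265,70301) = 1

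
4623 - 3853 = 770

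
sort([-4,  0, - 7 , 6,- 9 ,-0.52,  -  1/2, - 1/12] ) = [ - 9, - 7,-4, - 0.52, - 1/2,-1/12, 0,  6]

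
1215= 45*27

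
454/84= 5 + 17/42 = 5.40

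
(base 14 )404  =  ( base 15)378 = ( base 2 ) 1100010100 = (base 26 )148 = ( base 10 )788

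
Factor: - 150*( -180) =2^3*3^3 * 5^3 = 27000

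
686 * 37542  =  25753812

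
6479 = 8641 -2162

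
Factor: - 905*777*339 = - 238379715 = - 3^2*5^1 * 7^1*37^1*113^1*181^1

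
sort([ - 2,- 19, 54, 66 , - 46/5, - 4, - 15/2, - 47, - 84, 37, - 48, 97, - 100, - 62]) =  [ - 100 , - 84, - 62,- 48, - 47, - 19,-46/5, - 15/2,  -  4,- 2 , 37, 54,66,97] 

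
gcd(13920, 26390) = 290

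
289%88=25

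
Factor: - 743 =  - 743^1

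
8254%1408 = 1214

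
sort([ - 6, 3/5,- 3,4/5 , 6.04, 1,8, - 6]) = [ - 6 , - 6, - 3, 3/5, 4/5,  1, 6.04,  8]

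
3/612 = 1/204 = 0.00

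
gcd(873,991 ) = 1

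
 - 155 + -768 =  - 923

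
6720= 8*840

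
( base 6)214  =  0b1010010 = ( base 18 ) 4A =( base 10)82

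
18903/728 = 25 + 703/728 = 25.97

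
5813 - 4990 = 823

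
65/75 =13/15 =0.87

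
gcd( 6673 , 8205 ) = 1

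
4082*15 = 61230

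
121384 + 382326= 503710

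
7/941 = 7/941= 0.01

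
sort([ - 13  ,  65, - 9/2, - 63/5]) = [ - 13, - 63/5, - 9/2,65]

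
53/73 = 53/73 = 0.73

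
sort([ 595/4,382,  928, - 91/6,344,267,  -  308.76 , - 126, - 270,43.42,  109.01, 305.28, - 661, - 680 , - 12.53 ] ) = [ - 680, - 661, - 308.76, - 270, - 126,- 91/6,-12.53,43.42 , 109.01,595/4,267,305.28,344 , 382, 928] 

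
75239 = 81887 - 6648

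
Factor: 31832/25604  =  2^1*23^1*37^( - 1) =46/37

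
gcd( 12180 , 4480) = 140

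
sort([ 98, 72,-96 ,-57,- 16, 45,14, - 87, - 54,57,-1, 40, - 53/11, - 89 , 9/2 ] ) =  [-96, - 89,  -  87, - 57, - 54,-16, - 53/11,- 1, 9/2,14,40, 45,57, 72,98 ] 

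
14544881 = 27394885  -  12850004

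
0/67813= 0 = 0.00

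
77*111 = 8547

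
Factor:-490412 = - 2^2*13^1* 9431^1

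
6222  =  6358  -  136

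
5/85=1/17 = 0.06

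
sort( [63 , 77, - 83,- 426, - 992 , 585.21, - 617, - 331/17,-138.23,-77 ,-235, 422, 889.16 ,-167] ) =[-992, - 617,  -  426,-235,-167,- 138.23 , -83, - 77 , - 331/17,63, 77,422, 585.21, 889.16] 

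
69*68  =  4692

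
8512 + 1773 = 10285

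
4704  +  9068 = 13772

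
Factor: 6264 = 2^3*3^3*29^1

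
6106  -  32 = 6074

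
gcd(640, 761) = 1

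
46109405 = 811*56855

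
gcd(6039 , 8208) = 9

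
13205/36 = 366 + 29/36 =366.81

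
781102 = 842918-61816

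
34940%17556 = 17384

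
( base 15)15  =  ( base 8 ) 24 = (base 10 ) 20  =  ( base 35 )k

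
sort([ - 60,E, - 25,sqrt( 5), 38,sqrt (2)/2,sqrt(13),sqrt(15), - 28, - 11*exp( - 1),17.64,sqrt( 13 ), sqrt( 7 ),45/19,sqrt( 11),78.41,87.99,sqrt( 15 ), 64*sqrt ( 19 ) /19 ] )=[-60 , - 28, - 25, - 11*exp( - 1),sqrt(2)/2,sqrt( 5),  45/19, sqrt(7), E,sqrt(11), sqrt ( 13 ), sqrt ( 13), sqrt(15),sqrt(15),64*sqrt(19)/19,17.64, 38, 78.41,  87.99]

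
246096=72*3418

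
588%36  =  12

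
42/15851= 42/15851 = 0.00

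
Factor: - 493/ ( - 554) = 2^( - 1)*17^1* 29^1*277^( - 1)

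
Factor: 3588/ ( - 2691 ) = -4/3 = - 2^2 * 3^ ( - 1 )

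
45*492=22140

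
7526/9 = 7526/9 = 836.22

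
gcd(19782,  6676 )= 2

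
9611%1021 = 422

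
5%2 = 1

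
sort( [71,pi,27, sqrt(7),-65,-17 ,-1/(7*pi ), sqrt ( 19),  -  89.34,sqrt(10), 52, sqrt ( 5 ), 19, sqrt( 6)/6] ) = [-89.34, - 65, - 17, - 1/(7*pi), sqrt (6)/6,sqrt(5),sqrt (7),pi,sqrt( 10 ),  sqrt (19),19,27 , 52,71]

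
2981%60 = 41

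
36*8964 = 322704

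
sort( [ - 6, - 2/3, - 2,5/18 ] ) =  [ - 6, - 2, - 2/3, 5/18 ]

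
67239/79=67239/79 = 851.13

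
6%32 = 6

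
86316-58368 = 27948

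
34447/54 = 34447/54 = 637.91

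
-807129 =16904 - 824033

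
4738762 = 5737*826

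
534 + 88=622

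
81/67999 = 81/67999=0.00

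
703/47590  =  703/47590 = 0.01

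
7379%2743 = 1893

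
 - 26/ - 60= 13/30  =  0.43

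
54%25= 4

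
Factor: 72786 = 2^1*3^1*7^1*1733^1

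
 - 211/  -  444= 211/444 =0.48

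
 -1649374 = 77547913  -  79197287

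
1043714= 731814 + 311900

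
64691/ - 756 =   -  86 + 325/756 = - 85.57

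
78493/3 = 26164 + 1/3 = 26164.33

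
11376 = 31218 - 19842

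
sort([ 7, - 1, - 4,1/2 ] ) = [ -4, - 1,1/2,7]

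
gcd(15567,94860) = 3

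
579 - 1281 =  - 702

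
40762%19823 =1116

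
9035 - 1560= 7475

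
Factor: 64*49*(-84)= - 2^8 *3^1*7^3 = - 263424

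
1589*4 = 6356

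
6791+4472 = 11263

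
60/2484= 5/207 = 0.02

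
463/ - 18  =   - 26 + 5/18 = - 25.72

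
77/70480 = 77/70480 = 0.00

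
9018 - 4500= 4518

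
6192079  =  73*84823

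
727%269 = 189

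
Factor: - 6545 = -5^1*7^1*11^1*17^1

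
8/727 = 8/727 = 0.01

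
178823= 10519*17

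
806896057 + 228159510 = 1035055567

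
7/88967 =7/88967 = 0.00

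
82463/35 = 82463/35 = 2356.09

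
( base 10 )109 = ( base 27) 41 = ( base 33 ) 3a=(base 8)155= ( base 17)67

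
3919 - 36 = 3883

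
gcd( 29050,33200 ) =4150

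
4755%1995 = 765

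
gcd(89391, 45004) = 1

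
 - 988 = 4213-5201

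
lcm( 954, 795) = 4770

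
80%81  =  80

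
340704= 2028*168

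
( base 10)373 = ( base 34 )ax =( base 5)2443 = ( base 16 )175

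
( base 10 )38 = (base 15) 28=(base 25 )1d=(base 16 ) 26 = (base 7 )53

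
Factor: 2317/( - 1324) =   -  7/4 = - 2^ ( - 2)*7^1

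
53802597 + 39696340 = 93498937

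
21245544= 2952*7197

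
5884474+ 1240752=7125226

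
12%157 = 12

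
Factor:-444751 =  - 23^1*61^1*317^1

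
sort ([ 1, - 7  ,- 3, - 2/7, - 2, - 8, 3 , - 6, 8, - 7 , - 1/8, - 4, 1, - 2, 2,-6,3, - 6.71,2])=[-8,-7, - 7,-6.71 , - 6,-6 , - 4, - 3, - 2, - 2, - 2/7, - 1/8,1, 1,2  ,  2,3, 3 , 8 ] 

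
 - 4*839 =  - 3356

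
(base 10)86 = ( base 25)3B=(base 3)10012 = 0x56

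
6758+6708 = 13466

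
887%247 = 146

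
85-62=23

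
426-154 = 272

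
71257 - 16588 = 54669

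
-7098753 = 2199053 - 9297806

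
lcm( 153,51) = 153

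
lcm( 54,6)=54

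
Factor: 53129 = 53129^1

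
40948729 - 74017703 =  - 33068974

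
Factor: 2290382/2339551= 2^1*1145191^1*2339551^(-1)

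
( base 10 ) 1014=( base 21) 266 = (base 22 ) 222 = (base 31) 11M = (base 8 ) 1766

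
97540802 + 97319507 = 194860309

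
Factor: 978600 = 2^3 * 3^1*5^2*7^1*233^1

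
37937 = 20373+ 17564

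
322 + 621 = 943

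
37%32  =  5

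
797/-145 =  - 797/145 = -  5.50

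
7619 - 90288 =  - 82669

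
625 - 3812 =- 3187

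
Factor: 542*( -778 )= -2^2*271^1*389^1 = - 421676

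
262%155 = 107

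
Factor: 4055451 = 3^1*31^1*43607^1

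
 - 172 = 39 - 211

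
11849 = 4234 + 7615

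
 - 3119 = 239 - 3358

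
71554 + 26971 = 98525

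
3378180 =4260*793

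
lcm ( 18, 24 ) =72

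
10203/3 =3401 = 3401.00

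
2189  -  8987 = - 6798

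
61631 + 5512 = 67143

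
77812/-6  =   -38906/3 = -  12968.67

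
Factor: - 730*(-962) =702260 = 2^2*5^1*13^1*37^1*73^1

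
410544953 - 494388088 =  - 83843135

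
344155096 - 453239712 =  - 109084616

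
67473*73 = 4925529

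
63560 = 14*4540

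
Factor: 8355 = 3^1*5^1*557^1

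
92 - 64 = 28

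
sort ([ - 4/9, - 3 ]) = [ - 3, - 4/9]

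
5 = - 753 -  - 758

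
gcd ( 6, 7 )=1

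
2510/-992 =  - 1255/496=- 2.53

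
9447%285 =42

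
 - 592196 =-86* 6886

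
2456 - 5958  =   - 3502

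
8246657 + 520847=8767504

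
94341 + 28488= 122829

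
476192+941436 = 1417628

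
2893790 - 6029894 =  - 3136104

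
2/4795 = 2/4795 =0.00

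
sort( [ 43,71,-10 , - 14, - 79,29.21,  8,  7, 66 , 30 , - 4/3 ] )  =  [- 79, - 14,- 10, - 4/3,7,8, 29.21, 30, 43,66, 71 ] 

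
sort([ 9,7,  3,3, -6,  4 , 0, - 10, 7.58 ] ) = [ - 10, - 6, 0,3, 3,  4,7, 7.58,9]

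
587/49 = 587/49 = 11.98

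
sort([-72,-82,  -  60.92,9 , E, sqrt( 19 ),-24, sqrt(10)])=[  -  82, - 72, - 60.92, - 24,E, sqrt( 10),sqrt( 19), 9]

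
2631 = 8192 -5561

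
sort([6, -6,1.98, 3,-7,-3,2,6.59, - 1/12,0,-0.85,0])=[-7 , - 6,-3, - 0.85,-1/12, 0, 0,1.98, 2 , 3,6 , 6.59 ] 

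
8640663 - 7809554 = 831109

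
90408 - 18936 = 71472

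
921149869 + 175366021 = 1096515890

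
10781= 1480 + 9301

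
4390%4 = 2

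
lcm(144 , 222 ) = 5328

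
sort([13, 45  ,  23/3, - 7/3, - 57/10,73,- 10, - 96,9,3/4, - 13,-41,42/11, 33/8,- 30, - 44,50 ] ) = [- 96,  -  44, - 41, - 30, - 13, - 10, - 57/10,-7/3,3/4, 42/11,33/8,23/3,9, 13,45,50,73]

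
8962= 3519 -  - 5443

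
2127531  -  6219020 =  -4091489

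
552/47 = 552/47= 11.74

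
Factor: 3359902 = 2^1 *7^1*13^1 * 18461^1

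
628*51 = 32028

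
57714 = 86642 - 28928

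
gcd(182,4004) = 182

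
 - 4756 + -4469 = -9225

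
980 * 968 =948640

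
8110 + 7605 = 15715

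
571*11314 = 6460294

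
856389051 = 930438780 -74049729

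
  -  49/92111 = - 49/92111=- 0.00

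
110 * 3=330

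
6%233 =6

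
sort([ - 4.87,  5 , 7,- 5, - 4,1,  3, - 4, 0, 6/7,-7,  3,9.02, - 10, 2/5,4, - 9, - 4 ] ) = [- 10, - 9,-7, - 5,  -  4.87, - 4, - 4, - 4,0,2/5,6/7, 1,3, 3,4,5,7,9.02]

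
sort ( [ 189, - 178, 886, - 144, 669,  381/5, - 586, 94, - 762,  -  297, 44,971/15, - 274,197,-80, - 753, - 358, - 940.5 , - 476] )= [-940.5, -762, - 753, - 586, - 476,- 358, - 297, - 274, - 178, - 144, - 80, 44 , 971/15, 381/5, 94, 189, 197,669,886 ]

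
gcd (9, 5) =1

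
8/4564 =2/1141 =0.00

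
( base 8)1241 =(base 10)673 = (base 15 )2ED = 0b1010100001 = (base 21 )1B1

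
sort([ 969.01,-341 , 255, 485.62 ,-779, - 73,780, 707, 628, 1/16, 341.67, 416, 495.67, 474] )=[ -779, - 341,  -  73, 1/16,255, 341.67, 416, 474, 485.62 , 495.67, 628 , 707,780,  969.01]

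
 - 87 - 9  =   - 96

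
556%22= 6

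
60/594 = 10/99 = 0.10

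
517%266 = 251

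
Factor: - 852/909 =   -  2^2*3^ ( - 1)*71^1*101^( - 1)=- 284/303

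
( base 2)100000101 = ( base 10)261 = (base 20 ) d1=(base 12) 199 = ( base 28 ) 99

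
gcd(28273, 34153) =49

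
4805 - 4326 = 479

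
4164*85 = 353940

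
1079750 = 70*15425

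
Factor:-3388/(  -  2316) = 3^(-1)*7^1*11^2*193^( - 1) =847/579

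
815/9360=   163/1872 = 0.09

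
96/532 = 24/133 = 0.18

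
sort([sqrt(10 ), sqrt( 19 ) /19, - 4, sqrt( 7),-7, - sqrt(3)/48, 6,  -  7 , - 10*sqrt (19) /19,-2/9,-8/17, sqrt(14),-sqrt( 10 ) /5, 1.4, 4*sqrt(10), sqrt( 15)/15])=[ - 7,-7, - 4,-10*sqrt ( 19) /19, - sqrt ( 10 )/5,-8/17,-2/9, - sqrt( 3 )/48, sqrt( 19 )/19,sqrt ( 15 )/15, 1.4,sqrt(7) , sqrt( 10 ) , sqrt(14 ),  6, 4*sqrt( 10)]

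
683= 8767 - 8084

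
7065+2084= 9149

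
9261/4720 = 9261/4720=1.96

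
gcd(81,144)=9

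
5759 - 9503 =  - 3744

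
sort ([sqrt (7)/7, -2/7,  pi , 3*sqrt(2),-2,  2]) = [-2,  -  2/7, sqrt(7)/7,2  ,  pi, 3*sqrt( 2 ) ] 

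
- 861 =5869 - 6730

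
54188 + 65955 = 120143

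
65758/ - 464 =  - 32879/232 = - 141.72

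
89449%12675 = 724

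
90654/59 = 1536 + 30/59 = 1536.51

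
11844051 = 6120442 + 5723609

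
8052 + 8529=16581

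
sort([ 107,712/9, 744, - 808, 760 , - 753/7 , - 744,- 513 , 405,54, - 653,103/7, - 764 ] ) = [ - 808, - 764,-744, - 653, - 513, - 753/7, 103/7  ,  54, 712/9,107,  405, 744,760]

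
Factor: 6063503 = 6063503^1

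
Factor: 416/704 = 2^ ( - 1)*11^(-1 )*13^1= 13/22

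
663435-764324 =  - 100889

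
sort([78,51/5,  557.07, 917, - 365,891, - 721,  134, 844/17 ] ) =[  -  721, - 365,51/5,  844/17,78, 134, 557.07,891, 917]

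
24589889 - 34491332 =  - 9901443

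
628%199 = 31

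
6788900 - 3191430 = 3597470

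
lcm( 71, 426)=426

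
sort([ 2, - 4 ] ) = [ - 4 , 2 ] 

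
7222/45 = 7222/45 = 160.49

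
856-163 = 693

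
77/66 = 1 + 1/6 = 1.17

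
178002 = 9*19778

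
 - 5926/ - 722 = 8 + 75/361= 8.21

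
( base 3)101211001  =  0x1ECD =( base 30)8MP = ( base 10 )7885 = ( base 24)DGD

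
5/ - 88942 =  - 5/88942 = - 0.00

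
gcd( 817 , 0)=817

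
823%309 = 205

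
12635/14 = 902  +  1/2 = 902.50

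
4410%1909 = 592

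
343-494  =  -151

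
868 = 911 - 43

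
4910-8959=-4049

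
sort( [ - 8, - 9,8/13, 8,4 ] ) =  [ - 9 , - 8, 8/13,4 , 8]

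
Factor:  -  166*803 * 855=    - 2^1 * 3^2*5^1*11^1*19^1*73^1*83^1 = - 113969790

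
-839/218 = -4 + 33/218 = -3.85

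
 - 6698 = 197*( - 34 ) 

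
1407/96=469/32 = 14.66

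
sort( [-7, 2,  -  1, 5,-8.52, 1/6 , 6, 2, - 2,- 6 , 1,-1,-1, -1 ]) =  [ - 8.52, - 7, - 6,-2, - 1, - 1,-1,  -  1, 1/6,1,2,2,  5,6] 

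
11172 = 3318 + 7854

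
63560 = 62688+872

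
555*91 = 50505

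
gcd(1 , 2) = 1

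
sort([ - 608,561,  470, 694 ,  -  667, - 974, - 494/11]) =[ -974,  -  667, - 608, - 494/11,470,561, 694 ] 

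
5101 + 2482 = 7583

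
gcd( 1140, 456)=228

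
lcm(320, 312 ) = 12480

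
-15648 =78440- 94088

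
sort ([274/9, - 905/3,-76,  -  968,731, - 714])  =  [ - 968,  -  714,-905/3,-76,274/9,731] 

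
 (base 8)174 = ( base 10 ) 124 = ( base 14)8c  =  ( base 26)4k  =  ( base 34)3M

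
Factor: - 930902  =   - 2^1*7^3*23^1*59^1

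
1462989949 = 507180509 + 955809440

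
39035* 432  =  16863120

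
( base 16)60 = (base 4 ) 1200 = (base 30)36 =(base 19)51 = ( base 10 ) 96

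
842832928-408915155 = 433917773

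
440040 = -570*( - 772)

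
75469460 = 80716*935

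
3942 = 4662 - 720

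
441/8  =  441/8= 55.12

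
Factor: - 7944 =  - 2^3*3^1 * 331^1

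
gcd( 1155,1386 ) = 231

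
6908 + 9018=15926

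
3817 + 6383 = 10200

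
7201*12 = 86412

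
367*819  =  300573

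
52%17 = 1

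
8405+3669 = 12074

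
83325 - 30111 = 53214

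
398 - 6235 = - 5837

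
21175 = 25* 847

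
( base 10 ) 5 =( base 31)5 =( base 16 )5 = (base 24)5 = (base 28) 5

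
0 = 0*441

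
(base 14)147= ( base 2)100000011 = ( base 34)7l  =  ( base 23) b6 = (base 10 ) 259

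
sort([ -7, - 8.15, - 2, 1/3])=[ - 8.15, - 7, -2,  1/3]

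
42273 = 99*427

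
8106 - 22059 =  -13953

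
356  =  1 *356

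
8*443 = 3544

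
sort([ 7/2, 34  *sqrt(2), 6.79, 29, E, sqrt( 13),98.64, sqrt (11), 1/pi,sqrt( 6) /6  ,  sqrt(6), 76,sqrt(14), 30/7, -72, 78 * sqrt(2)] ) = [ - 72,1/pi, sqrt(6)/6,sqrt( 6 ),  E, sqrt( 11 ),7/2, sqrt(13 ), sqrt(14 ), 30/7, 6.79, 29 , 34*sqrt( 2), 76,98.64  ,  78*sqrt(2) ]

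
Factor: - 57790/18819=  - 2^1 * 3^( - 3)*5^1 *17^( - 1)*41^ ( - 1) *5779^1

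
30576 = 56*546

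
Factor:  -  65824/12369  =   - 2^5*3^( - 1)*7^( - 1 )  *  11^2*17^1*19^ ( - 1)*31^( - 1 )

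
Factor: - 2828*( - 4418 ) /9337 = 12494104/9337 = 2^3*7^1*47^2 *101^1*9337^( - 1)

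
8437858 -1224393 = 7213465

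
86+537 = 623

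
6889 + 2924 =9813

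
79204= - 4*( - 19801)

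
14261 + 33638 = 47899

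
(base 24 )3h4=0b100001011100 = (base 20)570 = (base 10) 2140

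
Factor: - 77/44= - 2^( - 2)*7^1 = - 7/4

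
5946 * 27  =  160542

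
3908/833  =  3908/833 =4.69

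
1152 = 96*12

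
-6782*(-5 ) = 33910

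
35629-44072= - 8443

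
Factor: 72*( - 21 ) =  - 1512= - 2^3*3^3 * 7^1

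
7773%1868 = 301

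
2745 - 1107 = 1638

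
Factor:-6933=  - 3^1*2311^1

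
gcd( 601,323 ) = 1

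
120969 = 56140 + 64829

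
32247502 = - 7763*( - 4154)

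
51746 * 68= 3518728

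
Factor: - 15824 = - 2^4*23^1*43^1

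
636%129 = 120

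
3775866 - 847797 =2928069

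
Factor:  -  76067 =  - 29^1*43^1*61^1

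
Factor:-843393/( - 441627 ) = 281131/147209=   147209^(  -  1) * 281131^1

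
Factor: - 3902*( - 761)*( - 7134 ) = - 2^2 * 3^1*29^1*41^1* 761^1*1951^1 =-  21183856548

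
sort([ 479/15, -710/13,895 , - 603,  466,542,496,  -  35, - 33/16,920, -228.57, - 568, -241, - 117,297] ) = [ - 603, - 568,  -  241, -228.57, - 117, - 710/13,-35, - 33/16,479/15,297,466,496,542, 895,920]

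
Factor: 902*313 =282326 = 2^1*11^1*41^1*313^1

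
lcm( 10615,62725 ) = 689975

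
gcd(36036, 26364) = 156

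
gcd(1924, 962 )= 962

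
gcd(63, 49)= 7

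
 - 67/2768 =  - 1 + 2701/2768=- 0.02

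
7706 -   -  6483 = 14189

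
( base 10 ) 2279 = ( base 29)2kh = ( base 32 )277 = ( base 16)8e7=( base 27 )33B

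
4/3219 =4/3219=0.00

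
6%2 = 0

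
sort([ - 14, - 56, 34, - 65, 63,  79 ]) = [ - 65,  -  56, - 14, 34,63, 79]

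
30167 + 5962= 36129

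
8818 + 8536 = 17354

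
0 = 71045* 0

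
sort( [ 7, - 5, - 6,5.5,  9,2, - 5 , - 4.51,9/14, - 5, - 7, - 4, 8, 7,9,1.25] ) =[ - 7,- 6, - 5, - 5, - 5, - 4.51,  -  4, 9/14 , 1.25, 2, 5.5,7,7,8,9, 9 ] 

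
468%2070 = 468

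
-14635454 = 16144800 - 30780254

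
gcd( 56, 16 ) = 8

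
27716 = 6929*4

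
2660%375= 35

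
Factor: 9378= 2^1*3^2 * 521^1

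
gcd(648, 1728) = 216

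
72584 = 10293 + 62291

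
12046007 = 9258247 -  - 2787760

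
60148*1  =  60148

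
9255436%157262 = 134240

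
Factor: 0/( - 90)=0^1 = 0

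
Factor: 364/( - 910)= - 2/5 = -2^1*5^ ( - 1 ) 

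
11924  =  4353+7571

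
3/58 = 3/58 = 0.05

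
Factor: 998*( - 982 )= -980036 = - 2^2 * 491^1 * 499^1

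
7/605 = 7/605 = 0.01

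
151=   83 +68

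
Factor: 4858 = 2^1*7^1*347^1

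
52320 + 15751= 68071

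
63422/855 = 74+8/45=74.18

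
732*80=58560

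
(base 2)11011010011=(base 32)1MJ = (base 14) 8cb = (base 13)A45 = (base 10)1747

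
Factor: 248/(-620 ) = -2/5  =  - 2^1*5^(-1)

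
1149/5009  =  1149/5009  =  0.23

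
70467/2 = 70467/2 = 35233.50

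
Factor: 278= 2^1 * 139^1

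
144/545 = 144/545 = 0.26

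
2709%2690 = 19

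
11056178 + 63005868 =74062046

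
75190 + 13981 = 89171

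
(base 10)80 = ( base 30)2k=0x50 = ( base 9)88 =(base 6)212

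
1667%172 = 119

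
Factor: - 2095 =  - 5^1*419^1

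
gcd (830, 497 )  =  1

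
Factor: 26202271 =26202271^1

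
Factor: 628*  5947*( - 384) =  - 1434130944 = - 2^9*3^1 * 19^1*157^1*313^1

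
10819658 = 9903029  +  916629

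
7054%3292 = 470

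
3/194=3/194 = 0.02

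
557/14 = 39 + 11/14 = 39.79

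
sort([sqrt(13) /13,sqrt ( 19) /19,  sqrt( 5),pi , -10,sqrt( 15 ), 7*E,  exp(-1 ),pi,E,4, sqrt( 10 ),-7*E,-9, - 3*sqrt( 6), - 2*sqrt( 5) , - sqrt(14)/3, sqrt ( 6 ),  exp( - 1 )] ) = [-7*E, - 10, - 9, - 3 * sqrt( 6),  -  2*sqrt(5),  -  sqrt( 14 )/3,sqrt( 19) /19,sqrt( 13)/13  ,  exp(-1),exp( - 1 ), sqrt( 5 ), sqrt( 6 ),E, pi,pi,  sqrt(10), sqrt( 15),  4,7*E ] 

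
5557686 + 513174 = 6070860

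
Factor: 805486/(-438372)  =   - 893/486 = - 2^( - 1) * 3^(-5 )*19^1*47^1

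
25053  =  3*8351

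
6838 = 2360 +4478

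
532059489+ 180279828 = 712339317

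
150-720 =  - 570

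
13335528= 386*34548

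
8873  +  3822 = 12695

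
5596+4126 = 9722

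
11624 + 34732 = 46356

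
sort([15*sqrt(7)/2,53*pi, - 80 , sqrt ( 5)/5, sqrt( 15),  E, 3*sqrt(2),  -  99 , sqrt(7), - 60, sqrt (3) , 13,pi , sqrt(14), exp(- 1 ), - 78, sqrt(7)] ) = [ - 99, - 80, - 78, - 60  ,  exp ( - 1 ),sqrt(5)/5, sqrt(3),sqrt(7 ),sqrt(7) , E,pi, sqrt( 14 ) , sqrt(15 ), 3 *sqrt( 2 ),13, 15*sqrt(7 ) /2 , 53*pi ] 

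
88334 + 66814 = 155148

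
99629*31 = 3088499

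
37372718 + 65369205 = 102741923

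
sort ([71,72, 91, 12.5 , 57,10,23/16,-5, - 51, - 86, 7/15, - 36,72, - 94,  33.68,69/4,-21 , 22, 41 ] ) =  [-94, - 86,-51 , - 36,- 21, - 5, 7/15,23/16,10,12.5,69/4, 22 , 33.68,41, 57,71, 72, 72,91 ]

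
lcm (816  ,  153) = 2448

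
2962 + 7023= 9985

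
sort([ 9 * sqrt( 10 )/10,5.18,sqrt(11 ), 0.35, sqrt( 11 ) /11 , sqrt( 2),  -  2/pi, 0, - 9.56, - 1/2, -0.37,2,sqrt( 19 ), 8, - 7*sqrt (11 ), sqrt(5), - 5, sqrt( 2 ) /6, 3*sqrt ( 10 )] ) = [ - 7*sqrt(11),  -  9.56,-5, - 2/pi, - 1/2,-0.37, 0,  sqrt (2 )/6, sqrt (11)/11, 0.35,sqrt ( 2),2,  sqrt( 5),9*sqrt( 10)/10,  sqrt( 11),sqrt( 19 ), 5.18,  8, 3*sqrt( 10) ] 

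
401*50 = 20050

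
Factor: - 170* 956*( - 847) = 137654440=2^3* 5^1*7^1*11^2*17^1*239^1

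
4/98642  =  2/49321 = 0.00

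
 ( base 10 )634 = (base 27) ND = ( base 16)27A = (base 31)ke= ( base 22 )16i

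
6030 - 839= 5191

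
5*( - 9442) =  - 47210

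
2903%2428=475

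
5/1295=1/259= 0.00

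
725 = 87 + 638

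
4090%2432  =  1658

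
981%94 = 41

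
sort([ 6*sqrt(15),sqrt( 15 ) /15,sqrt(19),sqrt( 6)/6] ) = [sqrt(15)/15, sqrt(6 ) /6 , sqrt( 19),6*sqrt( 15 )] 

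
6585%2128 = 201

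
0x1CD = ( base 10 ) 461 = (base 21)10k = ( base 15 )20B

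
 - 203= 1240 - 1443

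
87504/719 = 121 + 505/719 = 121.70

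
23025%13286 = 9739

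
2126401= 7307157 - 5180756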